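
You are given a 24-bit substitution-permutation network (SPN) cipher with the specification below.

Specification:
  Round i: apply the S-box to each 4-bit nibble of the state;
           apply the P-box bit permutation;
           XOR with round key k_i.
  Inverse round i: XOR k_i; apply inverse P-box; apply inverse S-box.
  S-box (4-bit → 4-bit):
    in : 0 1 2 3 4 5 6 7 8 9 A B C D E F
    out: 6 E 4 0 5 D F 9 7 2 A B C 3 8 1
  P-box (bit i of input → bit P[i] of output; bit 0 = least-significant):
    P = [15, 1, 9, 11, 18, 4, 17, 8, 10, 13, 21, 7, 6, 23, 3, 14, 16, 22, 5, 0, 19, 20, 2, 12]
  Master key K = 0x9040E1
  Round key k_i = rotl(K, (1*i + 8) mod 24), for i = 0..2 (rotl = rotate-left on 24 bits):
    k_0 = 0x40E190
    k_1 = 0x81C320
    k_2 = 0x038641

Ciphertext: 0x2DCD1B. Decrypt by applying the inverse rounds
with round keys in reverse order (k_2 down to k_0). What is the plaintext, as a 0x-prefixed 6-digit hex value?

s_0 = ciphertext = 0x2DCD1B
s_1 = InvRound(s_0, k_2) = 0xF35261
s_2 = InvRound(s_1, k_1) = 0xAAF2CF
s_3 = InvRound(s_2, k_0) = 0x5A8210

0x5A8210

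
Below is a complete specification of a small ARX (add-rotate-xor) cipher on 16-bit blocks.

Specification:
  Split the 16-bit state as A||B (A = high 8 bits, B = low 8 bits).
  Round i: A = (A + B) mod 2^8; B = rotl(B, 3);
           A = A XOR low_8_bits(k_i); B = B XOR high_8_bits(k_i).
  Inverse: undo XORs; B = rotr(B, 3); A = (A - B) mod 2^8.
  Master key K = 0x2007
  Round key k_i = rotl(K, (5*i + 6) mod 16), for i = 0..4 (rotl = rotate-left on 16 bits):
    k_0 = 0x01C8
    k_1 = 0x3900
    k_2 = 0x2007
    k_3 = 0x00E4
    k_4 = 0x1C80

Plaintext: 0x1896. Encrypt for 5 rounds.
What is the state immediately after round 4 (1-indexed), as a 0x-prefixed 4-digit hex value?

0xC824

s_0 = plaintext = 0x1896
s_1 = Round(s_0, k_0) = 0x66B5
s_2 = Round(s_1, k_1) = 0x1B94
s_3 = Round(s_2, k_2) = 0xA884
s_4 = Round(s_3, k_3) = 0xC824
s_5 = Round(s_4, k_4) = 0x6C3D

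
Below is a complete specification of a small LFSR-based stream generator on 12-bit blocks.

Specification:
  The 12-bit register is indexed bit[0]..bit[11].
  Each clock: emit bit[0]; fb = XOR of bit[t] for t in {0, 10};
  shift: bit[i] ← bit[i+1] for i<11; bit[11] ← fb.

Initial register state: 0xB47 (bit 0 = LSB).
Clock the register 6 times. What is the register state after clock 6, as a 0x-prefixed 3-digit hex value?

0x06D

reg_0 = 0xB47
clock 1: out=1, reg = 0xDA3
clock 2: out=1, reg = 0x6D1
clock 3: out=1, reg = 0x368
clock 4: out=0, reg = 0x1B4
clock 5: out=0, reg = 0x0DA
clock 6: out=0, reg = 0x06D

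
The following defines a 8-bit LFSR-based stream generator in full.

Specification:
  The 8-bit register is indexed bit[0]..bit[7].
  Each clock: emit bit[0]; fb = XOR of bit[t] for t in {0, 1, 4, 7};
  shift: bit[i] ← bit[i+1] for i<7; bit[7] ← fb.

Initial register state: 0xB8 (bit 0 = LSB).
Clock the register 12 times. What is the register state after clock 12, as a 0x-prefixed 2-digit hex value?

0xC3

reg_0 = 0xB8
clock 1: out=0, reg = 0x5C
clock 2: out=0, reg = 0xAE
clock 3: out=0, reg = 0x57
clock 4: out=1, reg = 0xAB
clock 5: out=1, reg = 0xD5
clock 6: out=1, reg = 0xEA
clock 7: out=0, reg = 0x75
clock 8: out=1, reg = 0x3A
clock 9: out=0, reg = 0x1D
clock 10: out=1, reg = 0x0E
clock 11: out=0, reg = 0x87
clock 12: out=1, reg = 0xC3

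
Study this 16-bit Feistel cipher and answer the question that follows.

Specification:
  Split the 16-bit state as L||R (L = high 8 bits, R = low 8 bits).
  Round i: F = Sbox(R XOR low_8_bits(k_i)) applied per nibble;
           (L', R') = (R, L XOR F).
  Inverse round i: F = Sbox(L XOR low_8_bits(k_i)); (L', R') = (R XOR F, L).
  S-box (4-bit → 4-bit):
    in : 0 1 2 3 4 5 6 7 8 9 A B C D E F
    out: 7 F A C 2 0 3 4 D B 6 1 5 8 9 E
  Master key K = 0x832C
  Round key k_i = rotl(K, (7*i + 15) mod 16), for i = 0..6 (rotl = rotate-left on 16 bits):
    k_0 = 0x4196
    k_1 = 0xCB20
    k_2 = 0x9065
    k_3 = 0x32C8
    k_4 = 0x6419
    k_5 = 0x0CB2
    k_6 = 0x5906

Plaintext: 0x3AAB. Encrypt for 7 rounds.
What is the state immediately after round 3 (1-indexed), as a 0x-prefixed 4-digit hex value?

s_0 = plaintext = 0x3AAB
s_1 = Round(s_0, k_0) = 0xABF2
s_2 = Round(s_1, k_1) = 0xF221
s_3 = Round(s_2, k_2) = 0x21D0
s_4 = Round(s_3, k_3) = 0xD0DC
s_5 = Round(s_4, k_4) = 0xDC80
s_6 = Round(s_5, k_5) = 0x8016
s_7 = Round(s_6, k_6) = 0x1677

0x21D0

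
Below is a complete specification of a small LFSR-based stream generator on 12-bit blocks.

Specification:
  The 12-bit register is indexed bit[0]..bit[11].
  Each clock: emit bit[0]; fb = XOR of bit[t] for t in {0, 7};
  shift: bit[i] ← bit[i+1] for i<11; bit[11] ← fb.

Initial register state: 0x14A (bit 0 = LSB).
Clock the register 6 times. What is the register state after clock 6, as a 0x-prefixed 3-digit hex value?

0x205

reg_0 = 0x14A
clock 1: out=0, reg = 0x0A5
clock 2: out=1, reg = 0x052
clock 3: out=0, reg = 0x029
clock 4: out=1, reg = 0x814
clock 5: out=0, reg = 0x40A
clock 6: out=0, reg = 0x205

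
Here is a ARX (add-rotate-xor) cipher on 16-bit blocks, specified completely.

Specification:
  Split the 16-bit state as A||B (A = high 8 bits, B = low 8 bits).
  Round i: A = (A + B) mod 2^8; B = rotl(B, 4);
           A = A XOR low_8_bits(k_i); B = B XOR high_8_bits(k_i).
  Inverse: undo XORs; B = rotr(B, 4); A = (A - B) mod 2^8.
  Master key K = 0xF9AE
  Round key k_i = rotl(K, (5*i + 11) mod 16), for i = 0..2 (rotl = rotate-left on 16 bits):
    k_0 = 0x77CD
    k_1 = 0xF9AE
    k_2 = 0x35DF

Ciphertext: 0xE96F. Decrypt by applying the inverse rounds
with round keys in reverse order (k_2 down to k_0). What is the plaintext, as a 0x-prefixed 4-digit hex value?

s_0 = ciphertext = 0xE96F
s_1 = InvRound(s_0, k_2) = 0x91A5
s_2 = InvRound(s_1, k_1) = 0x7AC5
s_3 = InvRound(s_2, k_0) = 0x8C2B

0x8C2B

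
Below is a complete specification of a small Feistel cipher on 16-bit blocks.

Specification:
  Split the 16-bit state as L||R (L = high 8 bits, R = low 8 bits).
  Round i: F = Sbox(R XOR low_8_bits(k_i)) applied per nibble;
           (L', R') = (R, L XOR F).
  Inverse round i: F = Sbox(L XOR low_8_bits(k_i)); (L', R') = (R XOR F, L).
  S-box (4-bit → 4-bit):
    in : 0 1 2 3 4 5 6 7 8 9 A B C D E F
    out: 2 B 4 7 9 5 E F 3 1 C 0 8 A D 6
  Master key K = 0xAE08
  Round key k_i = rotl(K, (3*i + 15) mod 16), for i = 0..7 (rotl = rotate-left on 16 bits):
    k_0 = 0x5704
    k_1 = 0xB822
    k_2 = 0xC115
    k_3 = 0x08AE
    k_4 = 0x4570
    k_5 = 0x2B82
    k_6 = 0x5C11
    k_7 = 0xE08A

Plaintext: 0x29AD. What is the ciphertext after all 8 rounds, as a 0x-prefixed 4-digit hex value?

0x63DE

s_0 = plaintext = 0x29AD
s_1 = Round(s_0, k_0) = 0xADE8
s_2 = Round(s_1, k_1) = 0xE821
s_3 = Round(s_2, k_2) = 0x2191
s_4 = Round(s_3, k_3) = 0x9157
s_5 = Round(s_4, k_4) = 0x57DE
s_6 = Round(s_5, k_5) = 0xDE0F
s_7 = Round(s_6, k_6) = 0x0F63
s_8 = Round(s_7, k_7) = 0x63DE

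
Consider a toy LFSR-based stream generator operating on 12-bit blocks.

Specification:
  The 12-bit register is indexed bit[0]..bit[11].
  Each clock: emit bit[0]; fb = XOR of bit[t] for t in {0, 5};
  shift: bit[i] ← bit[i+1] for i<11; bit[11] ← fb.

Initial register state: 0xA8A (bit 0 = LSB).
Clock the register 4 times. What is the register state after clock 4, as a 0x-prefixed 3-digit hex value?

reg_0 = 0xA8A
clock 1: out=0, reg = 0x545
clock 2: out=1, reg = 0xAA2
clock 3: out=0, reg = 0xD51
clock 4: out=1, reg = 0xEA8

0xEA8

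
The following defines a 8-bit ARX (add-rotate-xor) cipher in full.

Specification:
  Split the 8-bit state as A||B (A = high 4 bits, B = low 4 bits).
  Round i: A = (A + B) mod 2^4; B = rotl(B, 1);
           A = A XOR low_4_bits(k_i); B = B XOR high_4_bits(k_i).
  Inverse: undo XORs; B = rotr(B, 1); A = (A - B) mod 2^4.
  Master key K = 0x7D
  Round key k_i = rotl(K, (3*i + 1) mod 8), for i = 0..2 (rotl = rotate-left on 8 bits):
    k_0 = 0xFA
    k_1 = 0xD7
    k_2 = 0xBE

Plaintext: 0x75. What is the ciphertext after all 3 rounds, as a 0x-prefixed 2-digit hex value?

s_0 = plaintext = 0x75
s_1 = Round(s_0, k_0) = 0x65
s_2 = Round(s_1, k_1) = 0xC7
s_3 = Round(s_2, k_2) = 0xD5

0xD5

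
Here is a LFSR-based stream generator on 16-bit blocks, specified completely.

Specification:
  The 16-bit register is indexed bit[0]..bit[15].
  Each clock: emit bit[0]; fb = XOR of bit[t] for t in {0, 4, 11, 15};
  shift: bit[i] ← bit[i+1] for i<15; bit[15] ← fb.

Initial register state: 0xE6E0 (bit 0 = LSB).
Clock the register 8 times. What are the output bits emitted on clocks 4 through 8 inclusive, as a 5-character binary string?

00111

reg_0 = 0xE6E0
clock 1: out=0, reg = 0xF370
clock 2: out=0, reg = 0x79B8
clock 3: out=0, reg = 0x3CDC
clock 4: out=0, reg = 0x1E6E
clock 5: out=0, reg = 0x8F37
clock 6: out=1, reg = 0x479B
clock 7: out=1, reg = 0x23CD
clock 8: out=1, reg = 0x91E6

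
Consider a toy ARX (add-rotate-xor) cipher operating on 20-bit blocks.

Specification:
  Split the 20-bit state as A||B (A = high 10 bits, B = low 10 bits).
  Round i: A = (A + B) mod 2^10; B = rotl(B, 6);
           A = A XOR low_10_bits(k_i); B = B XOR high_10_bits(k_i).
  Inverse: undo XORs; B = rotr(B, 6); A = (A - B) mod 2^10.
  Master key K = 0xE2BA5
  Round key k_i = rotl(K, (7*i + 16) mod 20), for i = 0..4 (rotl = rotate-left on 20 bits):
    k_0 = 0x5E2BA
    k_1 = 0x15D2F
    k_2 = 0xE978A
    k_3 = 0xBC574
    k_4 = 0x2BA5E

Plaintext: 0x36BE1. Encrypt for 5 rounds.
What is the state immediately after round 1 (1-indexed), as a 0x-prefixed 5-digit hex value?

s_0 = plaintext = 0x36BE1
s_1 = Round(s_0, k_0) = 0x80506
s_2 = Round(s_1, k_1) = 0x8A1C7
s_3 = Round(s_2, k_2) = 0x19679
s_4 = Round(s_3, k_3) = 0xEA896
s_5 = Round(s_4, k_4) = 0x87927

0x80506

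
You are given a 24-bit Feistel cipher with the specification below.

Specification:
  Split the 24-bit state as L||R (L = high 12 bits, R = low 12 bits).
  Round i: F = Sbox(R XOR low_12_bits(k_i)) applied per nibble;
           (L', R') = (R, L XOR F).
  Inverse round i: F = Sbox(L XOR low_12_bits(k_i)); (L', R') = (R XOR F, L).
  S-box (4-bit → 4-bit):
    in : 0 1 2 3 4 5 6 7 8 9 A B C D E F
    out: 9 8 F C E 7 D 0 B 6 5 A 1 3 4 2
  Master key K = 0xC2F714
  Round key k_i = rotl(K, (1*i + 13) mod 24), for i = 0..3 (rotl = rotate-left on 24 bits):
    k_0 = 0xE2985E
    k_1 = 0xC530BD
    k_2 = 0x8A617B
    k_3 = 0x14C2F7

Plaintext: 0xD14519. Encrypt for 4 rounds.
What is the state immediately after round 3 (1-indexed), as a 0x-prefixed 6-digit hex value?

s_0 = plaintext = 0xD14519
s_1 = Round(s_0, k_0) = 0x519EF4
s_2 = Round(s_1, k_1) = 0xEF41FF
s_3 = Round(s_2, k_2) = 0x1FF74A
s_4 = Round(s_3, k_3) = 0x74A65C

0x1FF74A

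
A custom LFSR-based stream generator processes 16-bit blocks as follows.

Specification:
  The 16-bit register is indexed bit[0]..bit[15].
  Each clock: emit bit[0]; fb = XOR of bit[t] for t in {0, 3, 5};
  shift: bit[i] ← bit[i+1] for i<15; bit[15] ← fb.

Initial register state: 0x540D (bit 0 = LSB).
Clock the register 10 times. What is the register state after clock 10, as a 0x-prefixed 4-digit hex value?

0x0B15

reg_0 = 0x540D
clock 1: out=1, reg = 0x2A06
clock 2: out=0, reg = 0x1503
clock 3: out=1, reg = 0x8A81
clock 4: out=1, reg = 0xC540
clock 5: out=0, reg = 0x62A0
clock 6: out=0, reg = 0xB150
clock 7: out=0, reg = 0x58A8
clock 8: out=0, reg = 0x2C54
clock 9: out=0, reg = 0x162A
clock 10: out=0, reg = 0x0B15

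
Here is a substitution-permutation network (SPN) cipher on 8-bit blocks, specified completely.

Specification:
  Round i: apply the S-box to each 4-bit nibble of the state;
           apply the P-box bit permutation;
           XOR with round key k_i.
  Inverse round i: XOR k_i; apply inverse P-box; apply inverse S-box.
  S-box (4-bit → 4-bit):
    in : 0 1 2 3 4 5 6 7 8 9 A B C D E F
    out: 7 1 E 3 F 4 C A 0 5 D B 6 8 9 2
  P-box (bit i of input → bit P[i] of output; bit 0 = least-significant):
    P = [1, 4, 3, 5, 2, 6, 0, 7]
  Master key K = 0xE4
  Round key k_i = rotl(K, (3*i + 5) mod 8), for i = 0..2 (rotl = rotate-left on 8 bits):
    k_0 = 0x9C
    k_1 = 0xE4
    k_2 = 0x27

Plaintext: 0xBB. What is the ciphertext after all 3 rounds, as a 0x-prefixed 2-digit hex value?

0xF2

s_0 = plaintext = 0xBB
s_1 = Round(s_0, k_0) = 0x6A
s_2 = Round(s_1, k_1) = 0x4F
s_3 = Round(s_2, k_2) = 0xF2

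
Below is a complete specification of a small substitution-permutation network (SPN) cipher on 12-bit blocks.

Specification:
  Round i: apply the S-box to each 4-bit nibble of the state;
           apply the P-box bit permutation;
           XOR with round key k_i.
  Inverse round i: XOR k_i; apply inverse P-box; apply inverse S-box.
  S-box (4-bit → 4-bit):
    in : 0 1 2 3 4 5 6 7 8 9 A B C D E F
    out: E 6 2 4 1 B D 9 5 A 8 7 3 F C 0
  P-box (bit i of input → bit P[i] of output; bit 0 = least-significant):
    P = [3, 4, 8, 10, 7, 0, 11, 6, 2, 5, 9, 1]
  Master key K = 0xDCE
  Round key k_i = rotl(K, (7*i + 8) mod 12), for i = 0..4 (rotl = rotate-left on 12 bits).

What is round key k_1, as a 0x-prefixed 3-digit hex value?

K = 0xDCE
k_0 = rotl(K, (7*0+8) mod 12) = rotl(K, 8) = 0xEDC
k_1 = rotl(K, (7*1+8) mod 12) = rotl(K, 3) = 0xE76

0xE76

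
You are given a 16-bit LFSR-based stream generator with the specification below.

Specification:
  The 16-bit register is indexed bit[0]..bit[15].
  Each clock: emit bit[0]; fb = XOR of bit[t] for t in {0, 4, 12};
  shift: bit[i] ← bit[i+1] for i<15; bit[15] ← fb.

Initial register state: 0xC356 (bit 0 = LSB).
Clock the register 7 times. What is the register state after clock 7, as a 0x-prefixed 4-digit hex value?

reg_0 = 0xC356
clock 1: out=0, reg = 0xE1AB
clock 2: out=1, reg = 0xF0D5
clock 3: out=1, reg = 0xF86A
clock 4: out=0, reg = 0xFC35
clock 5: out=1, reg = 0xFE1A
clock 6: out=0, reg = 0x7F0D
clock 7: out=1, reg = 0x3F86

0x3F86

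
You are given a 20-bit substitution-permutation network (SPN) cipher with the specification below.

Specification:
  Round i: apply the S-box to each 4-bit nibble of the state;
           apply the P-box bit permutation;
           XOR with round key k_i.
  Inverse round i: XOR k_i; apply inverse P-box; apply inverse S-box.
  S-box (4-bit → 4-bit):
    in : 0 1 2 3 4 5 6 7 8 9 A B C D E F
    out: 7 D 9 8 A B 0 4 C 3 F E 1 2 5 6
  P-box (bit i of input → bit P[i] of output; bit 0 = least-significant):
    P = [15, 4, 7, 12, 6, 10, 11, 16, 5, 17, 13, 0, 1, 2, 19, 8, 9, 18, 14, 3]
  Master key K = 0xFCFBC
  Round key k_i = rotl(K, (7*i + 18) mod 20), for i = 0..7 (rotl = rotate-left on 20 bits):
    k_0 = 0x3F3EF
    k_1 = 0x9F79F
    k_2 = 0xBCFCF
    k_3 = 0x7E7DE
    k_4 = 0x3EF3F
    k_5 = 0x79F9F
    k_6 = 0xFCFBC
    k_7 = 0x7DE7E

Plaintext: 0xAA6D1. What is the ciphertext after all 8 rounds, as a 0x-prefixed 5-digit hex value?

0xA995B

s_0 = plaintext = 0xAA6D1
s_1 = Round(s_0, k_0) = 0xF2461
s_2 = Round(s_1, k_1) = 0xF261C
s_3 = Round(s_2, k_2) = 0xE068D
s_4 = Round(s_3, k_3) = 0xEADC8
s_5 = Round(s_4, k_4) = 0x9BCF9
s_6 = Round(s_5, k_5) = 0xB10AB
s_7 = Round(s_6, k_6) = 0x0B246
s_8 = Round(s_7, k_7) = 0xA995B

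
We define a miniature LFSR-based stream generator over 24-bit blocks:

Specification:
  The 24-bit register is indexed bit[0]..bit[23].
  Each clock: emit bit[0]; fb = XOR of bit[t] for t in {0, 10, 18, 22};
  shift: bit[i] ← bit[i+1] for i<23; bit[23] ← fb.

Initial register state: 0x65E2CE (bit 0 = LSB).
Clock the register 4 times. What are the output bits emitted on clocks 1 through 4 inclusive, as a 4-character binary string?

reg_0 = 0x65E2CE
clock 1: out=0, reg = 0x32F167
clock 2: out=1, reg = 0x9978B3
clock 3: out=1, reg = 0xCCBC59
clock 4: out=1, reg = 0x665E2C

0111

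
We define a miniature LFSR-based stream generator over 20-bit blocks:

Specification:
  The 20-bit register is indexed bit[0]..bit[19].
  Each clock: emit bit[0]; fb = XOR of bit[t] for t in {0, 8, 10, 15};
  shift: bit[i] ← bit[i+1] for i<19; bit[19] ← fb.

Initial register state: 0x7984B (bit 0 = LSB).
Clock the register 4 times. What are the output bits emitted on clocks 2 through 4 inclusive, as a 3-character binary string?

reg_0 = 0x7984B
clock 1: out=1, reg = 0x3CC25
clock 2: out=1, reg = 0x9E612
clock 3: out=0, reg = 0x4F309
clock 4: out=1, reg = 0xA7984

101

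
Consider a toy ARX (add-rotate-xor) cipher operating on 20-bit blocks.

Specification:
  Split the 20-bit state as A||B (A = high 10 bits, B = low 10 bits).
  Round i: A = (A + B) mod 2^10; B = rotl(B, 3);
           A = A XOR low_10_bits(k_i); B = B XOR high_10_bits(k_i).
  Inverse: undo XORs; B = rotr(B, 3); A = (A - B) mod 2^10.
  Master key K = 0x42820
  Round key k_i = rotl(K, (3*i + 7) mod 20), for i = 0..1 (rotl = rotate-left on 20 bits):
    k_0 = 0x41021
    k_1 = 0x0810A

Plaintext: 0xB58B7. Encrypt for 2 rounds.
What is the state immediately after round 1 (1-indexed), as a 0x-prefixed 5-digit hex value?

0xEB0BD

s_0 = plaintext = 0xB58B7
s_1 = Round(s_0, k_0) = 0xEB0BD
s_2 = Round(s_1, k_1) = 0x58DC9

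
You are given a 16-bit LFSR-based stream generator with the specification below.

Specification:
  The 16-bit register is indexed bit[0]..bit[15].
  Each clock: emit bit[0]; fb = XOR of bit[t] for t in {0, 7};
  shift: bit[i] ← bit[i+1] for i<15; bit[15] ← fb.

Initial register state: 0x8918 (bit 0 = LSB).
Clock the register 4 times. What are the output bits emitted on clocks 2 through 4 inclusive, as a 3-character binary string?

001

reg_0 = 0x8918
clock 1: out=0, reg = 0x448C
clock 2: out=0, reg = 0xA246
clock 3: out=0, reg = 0x5123
clock 4: out=1, reg = 0xA891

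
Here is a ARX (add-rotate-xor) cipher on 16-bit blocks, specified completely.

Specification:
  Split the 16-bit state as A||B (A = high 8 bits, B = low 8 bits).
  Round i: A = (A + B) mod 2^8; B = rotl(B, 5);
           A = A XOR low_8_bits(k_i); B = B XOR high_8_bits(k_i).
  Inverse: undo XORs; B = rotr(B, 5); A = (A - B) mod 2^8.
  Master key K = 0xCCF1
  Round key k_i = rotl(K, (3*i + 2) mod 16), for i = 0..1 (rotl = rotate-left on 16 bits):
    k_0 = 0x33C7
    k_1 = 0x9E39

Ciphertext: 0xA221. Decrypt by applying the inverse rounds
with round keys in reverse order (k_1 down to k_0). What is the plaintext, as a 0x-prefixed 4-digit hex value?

0xE376

s_0 = ciphertext = 0xA221
s_1 = InvRound(s_0, k_1) = 0x9EFD
s_2 = InvRound(s_1, k_0) = 0xE376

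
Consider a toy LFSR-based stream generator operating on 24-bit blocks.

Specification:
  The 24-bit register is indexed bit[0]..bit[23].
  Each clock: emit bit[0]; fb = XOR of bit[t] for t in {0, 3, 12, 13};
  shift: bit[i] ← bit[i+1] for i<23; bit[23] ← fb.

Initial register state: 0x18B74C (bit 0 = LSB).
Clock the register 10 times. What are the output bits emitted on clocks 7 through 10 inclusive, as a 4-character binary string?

1011

reg_0 = 0x18B74C
clock 1: out=0, reg = 0x8C5BA6
clock 2: out=0, reg = 0xC62DD3
clock 3: out=1, reg = 0x6316E9
clock 4: out=1, reg = 0xB18B74
clock 5: out=0, reg = 0x58C5BA
clock 6: out=0, reg = 0xAC62DD
clock 7: out=1, reg = 0xD6316E
clock 8: out=0, reg = 0xEB18B7
clock 9: out=1, reg = 0x758C5B
clock 10: out=1, reg = 0x3AC62D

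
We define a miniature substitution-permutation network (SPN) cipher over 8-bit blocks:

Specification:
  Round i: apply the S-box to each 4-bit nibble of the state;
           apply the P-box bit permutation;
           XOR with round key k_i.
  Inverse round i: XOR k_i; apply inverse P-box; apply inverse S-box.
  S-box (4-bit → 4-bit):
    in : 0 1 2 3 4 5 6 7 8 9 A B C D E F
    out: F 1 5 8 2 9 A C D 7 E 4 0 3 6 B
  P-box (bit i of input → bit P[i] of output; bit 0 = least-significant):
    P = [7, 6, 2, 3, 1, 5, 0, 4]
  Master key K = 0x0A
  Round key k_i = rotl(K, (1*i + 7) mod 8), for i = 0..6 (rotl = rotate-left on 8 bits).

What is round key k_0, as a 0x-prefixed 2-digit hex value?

0x05

K = 0x0A
k_0 = rotl(K, (1*0+7) mod 8) = rotl(K, 7) = 0x05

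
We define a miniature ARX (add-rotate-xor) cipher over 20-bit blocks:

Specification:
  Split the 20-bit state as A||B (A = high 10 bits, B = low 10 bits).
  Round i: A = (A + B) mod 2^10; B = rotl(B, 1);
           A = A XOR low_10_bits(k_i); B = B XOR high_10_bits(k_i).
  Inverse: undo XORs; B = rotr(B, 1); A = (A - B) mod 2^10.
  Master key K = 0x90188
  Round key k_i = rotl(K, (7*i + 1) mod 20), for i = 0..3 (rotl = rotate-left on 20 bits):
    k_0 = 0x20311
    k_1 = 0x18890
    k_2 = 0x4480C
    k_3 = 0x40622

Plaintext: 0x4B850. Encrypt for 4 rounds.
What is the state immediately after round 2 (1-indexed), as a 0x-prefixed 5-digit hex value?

0x87C22

s_0 = plaintext = 0x4B850
s_1 = Round(s_0, k_0) = 0x9BC20
s_2 = Round(s_1, k_1) = 0x87C22
s_3 = Round(s_2, k_2) = 0x93556
s_4 = Round(s_3, k_3) = 0x607AD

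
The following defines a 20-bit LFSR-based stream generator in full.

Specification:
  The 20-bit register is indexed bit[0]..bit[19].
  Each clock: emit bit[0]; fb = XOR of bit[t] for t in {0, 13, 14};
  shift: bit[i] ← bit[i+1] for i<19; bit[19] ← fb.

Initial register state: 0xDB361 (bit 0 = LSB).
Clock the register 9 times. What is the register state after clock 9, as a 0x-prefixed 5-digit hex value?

0x5D6D9

reg_0 = 0xDB361
clock 1: out=1, reg = 0x6D9B0
clock 2: out=0, reg = 0xB6CD8
clock 3: out=0, reg = 0x5B66C
clock 4: out=0, reg = 0xADB36
clock 5: out=0, reg = 0xD6D9B
clock 6: out=1, reg = 0xEB6CD
clock 7: out=1, reg = 0x75B66
clock 8: out=0, reg = 0xBADB3
clock 9: out=1, reg = 0x5D6D9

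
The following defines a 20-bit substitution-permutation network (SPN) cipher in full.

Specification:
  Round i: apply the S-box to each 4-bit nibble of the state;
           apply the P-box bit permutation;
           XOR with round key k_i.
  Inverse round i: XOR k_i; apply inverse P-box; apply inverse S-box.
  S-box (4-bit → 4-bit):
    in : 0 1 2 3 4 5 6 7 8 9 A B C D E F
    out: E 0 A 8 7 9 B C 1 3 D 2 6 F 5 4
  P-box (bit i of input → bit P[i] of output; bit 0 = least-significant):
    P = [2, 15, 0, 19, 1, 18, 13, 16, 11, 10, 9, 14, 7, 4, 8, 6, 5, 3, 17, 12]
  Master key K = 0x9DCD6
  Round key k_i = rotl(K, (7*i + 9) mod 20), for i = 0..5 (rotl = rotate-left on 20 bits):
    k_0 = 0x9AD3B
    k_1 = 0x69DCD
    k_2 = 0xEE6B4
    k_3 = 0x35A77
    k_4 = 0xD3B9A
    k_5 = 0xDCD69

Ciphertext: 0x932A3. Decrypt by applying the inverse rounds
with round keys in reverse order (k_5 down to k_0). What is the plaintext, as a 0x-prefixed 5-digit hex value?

s_0 = ciphertext = 0x932A3
s_1 = InvRound(s_0, k_5) = 0x2AD4B
s_2 = InvRound(s_1, k_4) = 0x76C20
s_3 = InvRound(s_2, k_3) = 0x32C4E
s_4 = InvRound(s_3, k_2) = 0x96A62
s_5 = InvRound(s_4, k_1) = 0xDE0DD
s_6 = InvRound(s_5, k_0) = 0x8A698

0x8A698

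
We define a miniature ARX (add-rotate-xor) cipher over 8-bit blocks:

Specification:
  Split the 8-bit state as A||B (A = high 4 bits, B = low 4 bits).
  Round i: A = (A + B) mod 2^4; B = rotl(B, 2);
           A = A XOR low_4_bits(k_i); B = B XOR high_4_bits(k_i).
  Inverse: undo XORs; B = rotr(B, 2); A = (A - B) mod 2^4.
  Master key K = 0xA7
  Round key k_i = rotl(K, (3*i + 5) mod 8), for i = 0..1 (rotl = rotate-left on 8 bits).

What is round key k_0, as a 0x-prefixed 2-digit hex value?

0xF4

K = 0xA7
k_0 = rotl(K, (3*0+5) mod 8) = rotl(K, 5) = 0xF4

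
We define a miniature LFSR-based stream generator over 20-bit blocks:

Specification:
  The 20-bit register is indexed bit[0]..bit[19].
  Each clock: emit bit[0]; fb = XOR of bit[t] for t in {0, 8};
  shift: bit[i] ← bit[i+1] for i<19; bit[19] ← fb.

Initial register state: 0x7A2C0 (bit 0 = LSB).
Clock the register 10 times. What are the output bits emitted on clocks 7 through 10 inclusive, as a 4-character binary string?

1101

reg_0 = 0x7A2C0
clock 1: out=0, reg = 0x3D160
clock 2: out=0, reg = 0x9E8B0
clock 3: out=0, reg = 0x4F458
clock 4: out=0, reg = 0x27A2C
clock 5: out=0, reg = 0x13D16
clock 6: out=0, reg = 0x89E8B
clock 7: out=1, reg = 0xC4F45
clock 8: out=1, reg = 0x627A2
clock 9: out=0, reg = 0xB13D1
clock 10: out=1, reg = 0x589E8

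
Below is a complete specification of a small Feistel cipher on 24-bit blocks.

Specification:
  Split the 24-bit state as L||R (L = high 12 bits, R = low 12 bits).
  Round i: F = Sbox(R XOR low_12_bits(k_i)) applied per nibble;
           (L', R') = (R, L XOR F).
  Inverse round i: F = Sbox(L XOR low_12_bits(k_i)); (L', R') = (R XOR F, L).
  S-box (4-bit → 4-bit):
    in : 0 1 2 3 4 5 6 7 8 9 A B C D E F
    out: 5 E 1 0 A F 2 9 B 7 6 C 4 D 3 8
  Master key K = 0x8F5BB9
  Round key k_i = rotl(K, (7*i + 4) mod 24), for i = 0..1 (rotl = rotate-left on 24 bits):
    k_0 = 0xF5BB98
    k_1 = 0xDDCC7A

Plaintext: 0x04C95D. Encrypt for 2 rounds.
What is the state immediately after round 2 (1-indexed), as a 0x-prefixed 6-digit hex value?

s_0 = plaintext = 0x04C95D
s_1 = Round(s_0, k_0) = 0x95D103
s_2 = Round(s_1, k_1) = 0x1034CA

0x1034CA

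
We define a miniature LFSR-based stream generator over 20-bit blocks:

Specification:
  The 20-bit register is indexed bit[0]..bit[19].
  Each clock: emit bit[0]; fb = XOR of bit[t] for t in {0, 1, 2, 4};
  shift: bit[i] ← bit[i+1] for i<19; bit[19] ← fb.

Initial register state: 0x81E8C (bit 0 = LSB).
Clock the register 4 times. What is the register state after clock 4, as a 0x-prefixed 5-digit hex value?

0x181E8

reg_0 = 0x81E8C
clock 1: out=0, reg = 0xC0F46
clock 2: out=0, reg = 0x607A3
clock 3: out=1, reg = 0x303D1
clock 4: out=1, reg = 0x181E8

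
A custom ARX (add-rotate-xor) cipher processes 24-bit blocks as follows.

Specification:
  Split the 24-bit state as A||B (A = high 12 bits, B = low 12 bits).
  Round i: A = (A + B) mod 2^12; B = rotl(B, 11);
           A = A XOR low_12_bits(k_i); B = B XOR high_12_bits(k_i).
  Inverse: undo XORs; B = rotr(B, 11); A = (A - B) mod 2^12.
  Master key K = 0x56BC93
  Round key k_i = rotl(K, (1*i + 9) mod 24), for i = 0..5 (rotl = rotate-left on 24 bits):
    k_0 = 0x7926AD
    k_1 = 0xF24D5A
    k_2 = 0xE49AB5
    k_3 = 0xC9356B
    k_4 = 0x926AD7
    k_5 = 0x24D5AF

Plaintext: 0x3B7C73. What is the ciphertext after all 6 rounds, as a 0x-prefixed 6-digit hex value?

s_0 = plaintext = 0x3B7C73
s_1 = Round(s_0, k_0) = 0x6879AB
s_2 = Round(s_1, k_1) = 0xD683F1
s_3 = Round(s_2, k_2) = 0xBEC7B1
s_4 = Round(s_3, k_3) = 0x6F674B
s_5 = Round(s_4, k_4) = 0x496283
s_6 = Round(s_5, k_5) = 0x2B6B0C

0x2B6B0C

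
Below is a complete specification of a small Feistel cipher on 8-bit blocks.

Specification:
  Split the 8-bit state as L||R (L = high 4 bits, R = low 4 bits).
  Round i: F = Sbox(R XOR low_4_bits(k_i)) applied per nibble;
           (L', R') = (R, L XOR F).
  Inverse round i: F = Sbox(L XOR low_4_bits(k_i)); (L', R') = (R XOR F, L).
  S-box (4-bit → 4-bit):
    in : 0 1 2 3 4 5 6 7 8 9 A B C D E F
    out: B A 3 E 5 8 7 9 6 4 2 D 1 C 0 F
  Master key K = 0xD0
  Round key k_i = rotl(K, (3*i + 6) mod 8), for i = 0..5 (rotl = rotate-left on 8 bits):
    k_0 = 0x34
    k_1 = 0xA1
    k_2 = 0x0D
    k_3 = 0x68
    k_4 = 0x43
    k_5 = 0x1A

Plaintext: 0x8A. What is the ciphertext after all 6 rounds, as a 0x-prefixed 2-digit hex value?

s_0 = plaintext = 0x8A
s_1 = Round(s_0, k_0) = 0xA8
s_2 = Round(s_1, k_1) = 0x8E
s_3 = Round(s_2, k_2) = 0xE6
s_4 = Round(s_3, k_3) = 0x6E
s_5 = Round(s_4, k_4) = 0xEA
s_6 = Round(s_5, k_5) = 0xA5

0xA5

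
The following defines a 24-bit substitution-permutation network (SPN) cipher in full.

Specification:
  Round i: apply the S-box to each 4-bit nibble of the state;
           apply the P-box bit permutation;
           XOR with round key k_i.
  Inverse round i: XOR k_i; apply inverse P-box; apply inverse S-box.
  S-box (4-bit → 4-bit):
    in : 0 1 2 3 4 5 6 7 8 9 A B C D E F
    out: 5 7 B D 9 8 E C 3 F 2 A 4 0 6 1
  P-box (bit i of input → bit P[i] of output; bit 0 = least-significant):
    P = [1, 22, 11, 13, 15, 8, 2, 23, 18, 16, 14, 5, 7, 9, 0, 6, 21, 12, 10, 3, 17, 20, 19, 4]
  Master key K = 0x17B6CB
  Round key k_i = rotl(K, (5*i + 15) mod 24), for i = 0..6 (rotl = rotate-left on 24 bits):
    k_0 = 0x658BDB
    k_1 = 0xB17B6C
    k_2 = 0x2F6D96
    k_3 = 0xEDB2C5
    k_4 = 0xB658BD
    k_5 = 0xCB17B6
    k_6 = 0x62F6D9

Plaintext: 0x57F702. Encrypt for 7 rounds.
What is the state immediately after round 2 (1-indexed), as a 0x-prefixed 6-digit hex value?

0x275831

s_0 = plaintext = 0x57F702
s_1 = Round(s_0, k_0) = 0x256F65
s_2 = Round(s_1, k_1) = 0x275831
s_3 = Round(s_2, k_2) = 0xF8E1C8
s_4 = Round(s_3, k_3) = 0x8AE0C2
s_5 = Round(s_4, k_4) = 0xE02ABA
s_6 = Round(s_5, k_5) = 0x321076
s_7 = Round(s_6, k_6) = 0x8C8C44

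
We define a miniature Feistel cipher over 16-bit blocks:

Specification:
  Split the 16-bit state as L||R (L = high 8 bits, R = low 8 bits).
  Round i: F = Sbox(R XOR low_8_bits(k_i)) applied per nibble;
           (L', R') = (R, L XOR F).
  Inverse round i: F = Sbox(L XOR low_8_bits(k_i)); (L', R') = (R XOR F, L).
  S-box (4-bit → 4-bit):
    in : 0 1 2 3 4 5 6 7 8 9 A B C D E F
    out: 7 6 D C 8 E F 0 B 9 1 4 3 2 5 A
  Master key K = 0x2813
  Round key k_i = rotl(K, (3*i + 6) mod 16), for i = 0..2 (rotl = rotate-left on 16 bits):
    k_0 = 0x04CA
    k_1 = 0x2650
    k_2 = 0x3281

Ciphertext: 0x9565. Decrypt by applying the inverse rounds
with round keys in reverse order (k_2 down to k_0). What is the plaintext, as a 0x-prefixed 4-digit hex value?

s_0 = ciphertext = 0x9565
s_1 = InvRound(s_0, k_2) = 0x0D95
s_2 = InvRound(s_1, k_1) = 0x770D
s_3 = InvRound(s_2, k_0) = 0x4F77

0x4F77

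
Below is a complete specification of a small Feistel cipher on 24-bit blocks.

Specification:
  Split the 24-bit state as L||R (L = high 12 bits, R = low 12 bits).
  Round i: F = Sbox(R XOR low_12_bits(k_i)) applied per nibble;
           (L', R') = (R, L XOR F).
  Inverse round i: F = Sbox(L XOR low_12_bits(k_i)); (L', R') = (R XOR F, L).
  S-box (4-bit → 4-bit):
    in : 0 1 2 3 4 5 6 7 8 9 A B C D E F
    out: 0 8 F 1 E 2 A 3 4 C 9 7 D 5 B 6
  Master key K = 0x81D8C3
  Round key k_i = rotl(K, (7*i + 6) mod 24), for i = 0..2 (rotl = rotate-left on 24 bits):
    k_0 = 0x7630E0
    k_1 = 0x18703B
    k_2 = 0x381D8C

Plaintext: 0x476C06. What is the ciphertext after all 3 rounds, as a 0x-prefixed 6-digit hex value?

0x065C70

s_0 = plaintext = 0x476C06
s_1 = Round(s_0, k_0) = 0xC069CC
s_2 = Round(s_1, k_1) = 0x9CC065
s_3 = Round(s_2, k_2) = 0x065C70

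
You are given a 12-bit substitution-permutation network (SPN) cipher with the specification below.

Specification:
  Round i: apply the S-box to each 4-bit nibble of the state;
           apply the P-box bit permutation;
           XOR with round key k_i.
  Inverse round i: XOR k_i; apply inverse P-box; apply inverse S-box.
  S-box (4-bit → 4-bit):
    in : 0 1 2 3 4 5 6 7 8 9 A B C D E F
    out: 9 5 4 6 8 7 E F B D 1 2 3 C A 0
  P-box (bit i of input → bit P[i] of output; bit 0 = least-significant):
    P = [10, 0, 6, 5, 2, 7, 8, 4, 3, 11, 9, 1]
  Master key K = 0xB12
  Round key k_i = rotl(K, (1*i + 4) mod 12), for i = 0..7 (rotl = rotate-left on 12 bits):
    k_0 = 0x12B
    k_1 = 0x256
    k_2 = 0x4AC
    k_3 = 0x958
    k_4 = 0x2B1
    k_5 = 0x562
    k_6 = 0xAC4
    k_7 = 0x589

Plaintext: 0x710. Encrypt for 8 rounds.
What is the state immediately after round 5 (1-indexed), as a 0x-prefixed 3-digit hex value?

0x97D

s_0 = plaintext = 0x710
s_1 = Round(s_0, k_0) = 0xE05
s_2 = Round(s_1, k_1) = 0xE01
s_3 = Round(s_2, k_2) = 0x8FA
s_4 = Round(s_3, k_3) = 0x552
s_5 = Round(s_4, k_4) = 0x97D
s_6 = Round(s_5, k_5) = 0x69C
s_7 = Round(s_6, k_6) = 0x5D3
s_8 = Round(s_7, k_7) = 0xED0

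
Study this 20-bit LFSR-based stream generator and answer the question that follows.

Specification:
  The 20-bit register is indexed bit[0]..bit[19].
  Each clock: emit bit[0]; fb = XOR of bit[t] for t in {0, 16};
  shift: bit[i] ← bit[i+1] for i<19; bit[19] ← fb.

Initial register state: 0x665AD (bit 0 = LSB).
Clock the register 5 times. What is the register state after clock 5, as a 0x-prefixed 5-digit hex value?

reg_0 = 0x665AD
clock 1: out=1, reg = 0xB32D6
clock 2: out=0, reg = 0xD996B
clock 3: out=1, reg = 0x6CCB5
clock 4: out=1, reg = 0xB665A
clock 5: out=0, reg = 0xDB32D

0xDB32D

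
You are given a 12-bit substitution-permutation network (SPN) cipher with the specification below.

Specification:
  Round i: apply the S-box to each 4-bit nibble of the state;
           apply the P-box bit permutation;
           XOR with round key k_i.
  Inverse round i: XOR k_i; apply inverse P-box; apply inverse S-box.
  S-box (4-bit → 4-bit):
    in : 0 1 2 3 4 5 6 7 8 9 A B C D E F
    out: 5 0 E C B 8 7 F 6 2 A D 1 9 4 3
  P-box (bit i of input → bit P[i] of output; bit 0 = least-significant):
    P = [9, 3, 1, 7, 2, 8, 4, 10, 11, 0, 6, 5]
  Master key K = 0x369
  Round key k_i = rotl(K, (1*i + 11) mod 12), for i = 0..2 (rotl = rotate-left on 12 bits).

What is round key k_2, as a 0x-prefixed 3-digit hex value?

0x6D2

K = 0x369
k_0 = rotl(K, (1*0+11) mod 12) = rotl(K, 11) = 0x9B4
k_1 = rotl(K, (1*1+11) mod 12) = rotl(K, 0) = 0x369
k_2 = rotl(K, (1*2+11) mod 12) = rotl(K, 1) = 0x6D2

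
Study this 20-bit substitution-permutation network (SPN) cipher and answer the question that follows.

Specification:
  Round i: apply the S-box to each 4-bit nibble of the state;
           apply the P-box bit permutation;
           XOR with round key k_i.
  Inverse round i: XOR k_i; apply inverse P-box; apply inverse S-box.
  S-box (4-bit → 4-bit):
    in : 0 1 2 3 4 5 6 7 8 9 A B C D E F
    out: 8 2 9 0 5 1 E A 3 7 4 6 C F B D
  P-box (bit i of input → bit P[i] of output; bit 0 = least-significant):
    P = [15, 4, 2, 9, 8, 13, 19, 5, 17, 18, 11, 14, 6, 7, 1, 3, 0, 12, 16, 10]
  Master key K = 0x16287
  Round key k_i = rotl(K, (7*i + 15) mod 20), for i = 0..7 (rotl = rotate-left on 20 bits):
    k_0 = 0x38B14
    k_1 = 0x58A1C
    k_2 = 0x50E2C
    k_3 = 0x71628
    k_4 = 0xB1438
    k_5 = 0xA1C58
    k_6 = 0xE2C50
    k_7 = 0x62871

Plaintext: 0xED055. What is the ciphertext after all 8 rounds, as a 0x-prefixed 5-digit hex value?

s_0 = plaintext = 0xED055
s_1 = Round(s_0, k_0) = 0x35EDF
s_2 = Round(s_1, k_1) = 0xB6978
s_3 = Round(s_2, k_2) = 0x2B696
s_4 = Round(s_3, k_3) = 0xB79BF
s_5 = Round(s_4, k_4) = 0x4AEB4
s_6 = Round(s_5, k_5) = 0x5FC5F
s_7 = Round(s_6, k_6) = 0xEE71F
s_8 = Round(s_7, k_7) = 0x2DEBC

0x2DEBC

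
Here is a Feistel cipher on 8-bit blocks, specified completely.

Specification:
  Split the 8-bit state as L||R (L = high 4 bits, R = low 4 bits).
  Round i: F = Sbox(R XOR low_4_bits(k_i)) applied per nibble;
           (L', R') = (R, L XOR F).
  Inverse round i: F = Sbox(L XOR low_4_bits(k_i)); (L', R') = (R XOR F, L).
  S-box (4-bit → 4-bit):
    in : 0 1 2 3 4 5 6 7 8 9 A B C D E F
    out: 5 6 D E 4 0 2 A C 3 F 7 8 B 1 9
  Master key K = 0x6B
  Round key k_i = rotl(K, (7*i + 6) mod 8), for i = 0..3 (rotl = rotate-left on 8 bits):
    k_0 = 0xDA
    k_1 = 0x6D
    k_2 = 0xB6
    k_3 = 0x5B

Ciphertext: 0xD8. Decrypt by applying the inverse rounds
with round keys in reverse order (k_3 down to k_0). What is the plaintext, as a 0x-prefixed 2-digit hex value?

0xD6

s_0 = ciphertext = 0xD8
s_1 = InvRound(s_0, k_3) = 0xAD
s_2 = InvRound(s_1, k_2) = 0x5A
s_3 = InvRound(s_2, k_1) = 0x65
s_4 = InvRound(s_3, k_0) = 0xD6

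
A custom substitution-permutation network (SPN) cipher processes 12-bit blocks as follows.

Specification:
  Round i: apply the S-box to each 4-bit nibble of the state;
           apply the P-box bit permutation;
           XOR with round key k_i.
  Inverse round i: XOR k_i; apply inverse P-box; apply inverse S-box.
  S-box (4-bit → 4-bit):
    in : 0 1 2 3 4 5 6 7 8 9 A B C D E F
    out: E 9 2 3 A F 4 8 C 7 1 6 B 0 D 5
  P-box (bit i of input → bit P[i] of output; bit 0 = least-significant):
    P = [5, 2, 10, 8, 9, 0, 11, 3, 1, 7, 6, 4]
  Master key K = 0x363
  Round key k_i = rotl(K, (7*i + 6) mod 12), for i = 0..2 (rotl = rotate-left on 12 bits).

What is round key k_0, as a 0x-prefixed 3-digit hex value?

0x8CD

K = 0x363
k_0 = rotl(K, (7*0+6) mod 12) = rotl(K, 6) = 0x8CD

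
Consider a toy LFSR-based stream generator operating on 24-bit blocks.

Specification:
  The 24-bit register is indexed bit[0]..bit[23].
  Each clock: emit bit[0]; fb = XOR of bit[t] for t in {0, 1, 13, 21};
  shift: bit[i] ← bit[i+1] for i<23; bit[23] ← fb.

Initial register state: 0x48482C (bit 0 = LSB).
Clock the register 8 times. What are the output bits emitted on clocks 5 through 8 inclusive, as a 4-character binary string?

0100

reg_0 = 0x48482C
clock 1: out=0, reg = 0x242416
clock 2: out=0, reg = 0x92120B
clock 3: out=1, reg = 0x490905
clock 4: out=1, reg = 0xA48482
clock 5: out=0, reg = 0x524241
clock 6: out=1, reg = 0xA92120
clock 7: out=0, reg = 0x549090
clock 8: out=0, reg = 0x2A4848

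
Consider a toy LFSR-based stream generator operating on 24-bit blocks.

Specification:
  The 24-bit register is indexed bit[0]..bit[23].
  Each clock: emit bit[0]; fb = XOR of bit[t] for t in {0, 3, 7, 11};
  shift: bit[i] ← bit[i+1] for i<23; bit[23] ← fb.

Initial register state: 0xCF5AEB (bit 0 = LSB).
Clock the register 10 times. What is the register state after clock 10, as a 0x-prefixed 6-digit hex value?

0xBA33D6

reg_0 = 0xCF5AEB
clock 1: out=1, reg = 0x67AD75
clock 2: out=1, reg = 0x33D6BA
clock 3: out=0, reg = 0x19EB5D
clock 4: out=1, reg = 0x8CF5AE
clock 5: out=0, reg = 0x467AD7
clock 6: out=1, reg = 0xA33D6B
clock 7: out=1, reg = 0xD19EB5
clock 8: out=1, reg = 0xE8CF5A
clock 9: out=0, reg = 0x7467AD
clock 10: out=1, reg = 0xBA33D6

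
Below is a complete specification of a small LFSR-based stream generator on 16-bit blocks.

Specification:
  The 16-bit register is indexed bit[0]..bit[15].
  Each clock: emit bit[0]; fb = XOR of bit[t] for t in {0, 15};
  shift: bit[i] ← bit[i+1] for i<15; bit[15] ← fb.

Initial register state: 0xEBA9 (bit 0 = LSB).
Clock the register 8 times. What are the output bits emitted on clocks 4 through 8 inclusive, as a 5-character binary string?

10101

reg_0 = 0xEBA9
clock 1: out=1, reg = 0x75D4
clock 2: out=0, reg = 0x3AEA
clock 3: out=0, reg = 0x1D75
clock 4: out=1, reg = 0x8EBA
clock 5: out=0, reg = 0xC75D
clock 6: out=1, reg = 0x63AE
clock 7: out=0, reg = 0x31D7
clock 8: out=1, reg = 0x98EB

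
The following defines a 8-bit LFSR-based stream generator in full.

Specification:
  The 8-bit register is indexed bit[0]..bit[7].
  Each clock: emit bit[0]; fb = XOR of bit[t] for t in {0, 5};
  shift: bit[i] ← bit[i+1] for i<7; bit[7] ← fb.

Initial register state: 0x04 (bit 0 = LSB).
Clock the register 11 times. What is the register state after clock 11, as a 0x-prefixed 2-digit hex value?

reg_0 = 0x04
clock 1: out=0, reg = 0x02
clock 2: out=0, reg = 0x01
clock 3: out=1, reg = 0x80
clock 4: out=0, reg = 0x40
clock 5: out=0, reg = 0x20
clock 6: out=0, reg = 0x90
clock 7: out=0, reg = 0x48
clock 8: out=0, reg = 0x24
clock 9: out=0, reg = 0x92
clock 10: out=0, reg = 0x49
clock 11: out=1, reg = 0xA4

0xA4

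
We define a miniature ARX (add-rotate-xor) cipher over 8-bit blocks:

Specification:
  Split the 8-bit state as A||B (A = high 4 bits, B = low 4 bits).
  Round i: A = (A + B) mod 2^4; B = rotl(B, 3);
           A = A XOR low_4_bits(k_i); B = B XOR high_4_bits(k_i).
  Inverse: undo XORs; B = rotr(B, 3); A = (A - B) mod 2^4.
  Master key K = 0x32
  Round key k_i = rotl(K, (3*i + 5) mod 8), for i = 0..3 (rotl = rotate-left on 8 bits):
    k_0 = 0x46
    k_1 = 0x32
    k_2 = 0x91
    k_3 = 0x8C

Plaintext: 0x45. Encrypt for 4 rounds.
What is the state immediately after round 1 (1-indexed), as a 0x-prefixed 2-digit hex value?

0xFE

s_0 = plaintext = 0x45
s_1 = Round(s_0, k_0) = 0xFE
s_2 = Round(s_1, k_1) = 0xF4
s_3 = Round(s_2, k_2) = 0x2B
s_4 = Round(s_3, k_3) = 0x15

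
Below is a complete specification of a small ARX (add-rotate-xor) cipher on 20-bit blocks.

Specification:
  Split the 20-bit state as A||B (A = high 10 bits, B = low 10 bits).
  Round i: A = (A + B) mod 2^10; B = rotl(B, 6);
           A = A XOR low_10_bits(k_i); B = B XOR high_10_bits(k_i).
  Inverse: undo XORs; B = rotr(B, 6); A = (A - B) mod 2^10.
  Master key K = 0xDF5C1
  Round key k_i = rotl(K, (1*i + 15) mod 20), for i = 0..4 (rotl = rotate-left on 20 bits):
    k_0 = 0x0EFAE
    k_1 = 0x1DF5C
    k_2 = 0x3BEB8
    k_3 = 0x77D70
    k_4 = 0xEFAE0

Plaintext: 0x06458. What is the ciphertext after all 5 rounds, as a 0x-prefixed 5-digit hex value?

0xEC72A

s_0 = plaintext = 0x06458
s_1 = Round(s_0, k_0) = 0xF7E3E
s_2 = Round(s_1, k_1) = 0x507D4
s_3 = Round(s_2, k_2) = 0xEB5D2
s_4 = Round(s_3, k_3) = 0x03D42
s_5 = Round(s_4, k_4) = 0xEC72A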